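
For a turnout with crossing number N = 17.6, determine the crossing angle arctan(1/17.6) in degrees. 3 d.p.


1/N = 1/17.6 = 0.056818
angle = arctan(0.056818) = 0.056757 rad
angle = 0.056757 * 180/pi = 3.252 degrees

3.252


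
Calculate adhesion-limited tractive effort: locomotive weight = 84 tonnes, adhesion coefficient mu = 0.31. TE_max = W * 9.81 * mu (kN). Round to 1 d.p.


TE_max = W * g * mu
TE_max = 84 * 9.81 * 0.31
TE_max = 824.04 * 0.31
TE_max = 255.5 kN

255.5


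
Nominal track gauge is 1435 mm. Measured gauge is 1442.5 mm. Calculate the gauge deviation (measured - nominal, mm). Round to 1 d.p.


Deviation = measured - nominal
Deviation = 1442.5 - 1435
Deviation = 7.5 mm

7.5


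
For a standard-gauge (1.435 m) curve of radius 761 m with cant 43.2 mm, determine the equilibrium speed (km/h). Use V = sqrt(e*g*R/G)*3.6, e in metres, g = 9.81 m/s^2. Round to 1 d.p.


Convert cant: e = 43.2 mm = 0.0432 m
V_ms = sqrt(0.0432 * 9.81 * 761 / 1.435)
V_ms = sqrt(224.742656) = 14.9914 m/s
V = 14.9914 * 3.6 = 54.0 km/h

54.0


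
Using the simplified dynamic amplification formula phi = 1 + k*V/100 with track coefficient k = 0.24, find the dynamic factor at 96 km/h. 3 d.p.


phi = 1 + k * V / 100
phi = 1 + 0.24 * 96 / 100
phi = 1 + 0.2304
phi = 1.230

1.230


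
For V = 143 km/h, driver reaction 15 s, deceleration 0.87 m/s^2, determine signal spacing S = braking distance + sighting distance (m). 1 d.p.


V = 143 / 3.6 = 39.7222 m/s
Braking distance = 39.7222^2 / (2*0.87) = 906.8132 m
Sighting distance = 39.7222 * 15 = 595.8333 m
S = 906.8132 + 595.8333 = 1502.6 m

1502.6


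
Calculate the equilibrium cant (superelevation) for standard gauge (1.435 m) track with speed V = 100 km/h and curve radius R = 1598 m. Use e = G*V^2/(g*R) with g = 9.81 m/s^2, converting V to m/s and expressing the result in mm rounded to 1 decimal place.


Convert speed: V = 100 / 3.6 = 27.7778 m/s
Apply formula: e = 1.435 * 27.7778^2 / (9.81 * 1598)
e = 1.435 * 771.6049 / 15676.38
e = 0.070632 m = 70.6 mm

70.6


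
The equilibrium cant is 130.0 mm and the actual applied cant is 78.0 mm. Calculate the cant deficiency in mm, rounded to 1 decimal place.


Cant deficiency = equilibrium cant - actual cant
CD = 130.0 - 78.0
CD = 52.0 mm

52.0


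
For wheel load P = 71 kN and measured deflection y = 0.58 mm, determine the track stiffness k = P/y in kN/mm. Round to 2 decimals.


Track stiffness k = P / y
k = 71 / 0.58
k = 122.41 kN/mm

122.41


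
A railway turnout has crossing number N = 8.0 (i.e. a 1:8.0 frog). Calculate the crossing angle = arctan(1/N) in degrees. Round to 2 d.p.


1/N = 1/8.0 = 0.125
angle = arctan(0.125) = 0.124355 rad
angle = 0.124355 * 180/pi = 7.13 degrees

7.13


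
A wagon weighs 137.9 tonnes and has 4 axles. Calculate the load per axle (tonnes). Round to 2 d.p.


Load per axle = total weight / number of axles
Load = 137.9 / 4
Load = 34.48 tonnes

34.48


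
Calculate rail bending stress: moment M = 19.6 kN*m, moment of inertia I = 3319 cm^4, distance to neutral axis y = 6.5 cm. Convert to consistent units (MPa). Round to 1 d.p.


Convert units:
M = 19.6 kN*m = 19600000 N*mm
y = 6.5 cm = 65 mm
I = 3319 cm^4 = 33190000 mm^4
sigma = 19600000 * 65 / 33190000
sigma = 38.4 MPa

38.4


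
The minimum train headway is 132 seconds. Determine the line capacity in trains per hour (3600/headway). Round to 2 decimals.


Capacity = 3600 / headway
Capacity = 3600 / 132
Capacity = 27.27 trains/hour

27.27


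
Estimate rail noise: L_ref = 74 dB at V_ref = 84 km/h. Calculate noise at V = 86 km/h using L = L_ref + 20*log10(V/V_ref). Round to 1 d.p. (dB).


V/V_ref = 86 / 84 = 1.02381
log10(1.02381) = 0.010219
20 * 0.010219 = 0.2044
L = 74 + 0.2044 = 74.2 dB

74.2


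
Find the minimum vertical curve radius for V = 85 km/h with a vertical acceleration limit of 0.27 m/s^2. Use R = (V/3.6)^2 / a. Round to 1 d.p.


Convert speed: V = 85 / 3.6 = 23.6111 m/s
V^2 = 557.4846 m^2/s^2
R_v = 557.4846 / 0.27
R_v = 2064.8 m

2064.8


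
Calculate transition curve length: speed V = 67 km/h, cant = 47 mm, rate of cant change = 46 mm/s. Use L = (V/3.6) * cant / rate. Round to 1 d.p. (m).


Convert speed: V = 67 / 3.6 = 18.6111 m/s
L = 18.6111 * 47 / 46
L = 874.7222 / 46
L = 19.0 m

19.0


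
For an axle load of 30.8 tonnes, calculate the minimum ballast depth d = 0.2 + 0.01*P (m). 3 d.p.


d = 0.2 + 0.01 * 30.8
d = 0.2 + 0.308
d = 0.508 m

0.508


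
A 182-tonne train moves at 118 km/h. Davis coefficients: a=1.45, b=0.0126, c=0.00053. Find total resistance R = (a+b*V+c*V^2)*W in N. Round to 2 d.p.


b*V = 0.0126 * 118 = 1.4868
c*V^2 = 0.00053 * 13924 = 7.37972
R_per_t = 1.45 + 1.4868 + 7.37972 = 10.31652 N/t
R_total = 10.31652 * 182 = 1877.61 N

1877.61


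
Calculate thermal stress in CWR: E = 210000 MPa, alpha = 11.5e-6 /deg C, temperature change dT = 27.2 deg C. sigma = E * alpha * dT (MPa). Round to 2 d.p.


sigma = E * alpha * dT
sigma = 210000 * 11.5e-6 * 27.2
sigma = 2.415 * 27.2
sigma = 65.69 MPa

65.69


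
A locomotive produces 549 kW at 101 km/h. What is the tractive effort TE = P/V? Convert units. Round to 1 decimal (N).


Convert: P = 549 kW = 549000 W
V = 101 / 3.6 = 28.0556 m/s
TE = 549000 / 28.0556
TE = 19568.3 N

19568.3


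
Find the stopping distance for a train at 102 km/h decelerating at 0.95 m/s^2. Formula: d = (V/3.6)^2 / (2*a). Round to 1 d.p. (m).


Convert speed: V = 102 / 3.6 = 28.3333 m/s
V^2 = 802.7778
d = 802.7778 / (2 * 0.95)
d = 802.7778 / 1.9
d = 422.5 m

422.5


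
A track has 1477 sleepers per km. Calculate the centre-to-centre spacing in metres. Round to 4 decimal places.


Spacing = 1000 m / number of sleepers
Spacing = 1000 / 1477
Spacing = 0.6770 m

0.6770


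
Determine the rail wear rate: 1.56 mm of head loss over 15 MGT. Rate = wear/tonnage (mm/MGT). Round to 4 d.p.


Wear rate = total wear / cumulative tonnage
Rate = 1.56 / 15
Rate = 0.1040 mm/MGT

0.1040


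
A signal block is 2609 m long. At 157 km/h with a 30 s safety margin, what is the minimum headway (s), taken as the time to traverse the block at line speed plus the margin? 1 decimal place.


V = 157 / 3.6 = 43.6111 m/s
Block traversal time = 2609 / 43.6111 = 59.8242 s
Headway = 59.8242 + 30
Headway = 89.8 s

89.8


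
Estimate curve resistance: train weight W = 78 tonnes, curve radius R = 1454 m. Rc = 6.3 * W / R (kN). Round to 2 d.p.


Rc = 6.3 * W / R
Rc = 6.3 * 78 / 1454
Rc = 491.4 / 1454
Rc = 0.34 kN

0.34


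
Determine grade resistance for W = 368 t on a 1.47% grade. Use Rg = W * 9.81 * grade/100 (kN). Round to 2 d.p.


Rg = W * 9.81 * grade / 100
Rg = 368 * 9.81 * 1.47 / 100
Rg = 3610.08 * 0.0147
Rg = 53.07 kN

53.07


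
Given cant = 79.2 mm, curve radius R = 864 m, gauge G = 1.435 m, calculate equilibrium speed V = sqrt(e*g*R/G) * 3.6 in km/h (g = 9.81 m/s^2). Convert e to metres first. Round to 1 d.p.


Convert cant: e = 79.2 mm = 0.0792 m
V_ms = sqrt(0.0792 * 9.81 * 864 / 1.435)
V_ms = sqrt(467.79549) = 21.6286 m/s
V = 21.6286 * 3.6 = 77.9 km/h

77.9


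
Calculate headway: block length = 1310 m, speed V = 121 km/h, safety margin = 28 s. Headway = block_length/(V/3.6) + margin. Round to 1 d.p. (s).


V = 121 / 3.6 = 33.6111 m/s
Block traversal time = 1310 / 33.6111 = 38.9752 s
Headway = 38.9752 + 28
Headway = 67.0 s

67.0


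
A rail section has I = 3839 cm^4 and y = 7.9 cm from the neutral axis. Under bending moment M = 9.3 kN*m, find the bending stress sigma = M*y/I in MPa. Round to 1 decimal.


Convert units:
M = 9.3 kN*m = 9300000 N*mm
y = 7.9 cm = 79 mm
I = 3839 cm^4 = 38390000 mm^4
sigma = 9300000 * 79 / 38390000
sigma = 19.1 MPa

19.1


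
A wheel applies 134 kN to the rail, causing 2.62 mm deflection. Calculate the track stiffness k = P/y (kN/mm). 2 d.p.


Track stiffness k = P / y
k = 134 / 2.62
k = 51.15 kN/mm

51.15


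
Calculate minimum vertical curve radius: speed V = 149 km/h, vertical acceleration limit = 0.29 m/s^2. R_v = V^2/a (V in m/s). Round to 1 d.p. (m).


Convert speed: V = 149 / 3.6 = 41.3889 m/s
V^2 = 1713.0401 m^2/s^2
R_v = 1713.0401 / 0.29
R_v = 5907.0 m

5907.0


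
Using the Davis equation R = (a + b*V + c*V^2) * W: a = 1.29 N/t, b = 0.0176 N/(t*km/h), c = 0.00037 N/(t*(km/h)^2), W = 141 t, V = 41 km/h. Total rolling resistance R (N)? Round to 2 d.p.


b*V = 0.0176 * 41 = 0.7216
c*V^2 = 0.00037 * 1681 = 0.62197
R_per_t = 1.29 + 0.7216 + 0.62197 = 2.63357 N/t
R_total = 2.63357 * 141 = 371.33 N

371.33


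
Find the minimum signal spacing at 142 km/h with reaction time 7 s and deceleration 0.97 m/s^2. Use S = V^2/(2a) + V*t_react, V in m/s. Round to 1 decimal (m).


V = 142 / 3.6 = 39.4444 m/s
Braking distance = 39.4444^2 / (2*0.97) = 801.9919 m
Sighting distance = 39.4444 * 7 = 276.1111 m
S = 801.9919 + 276.1111 = 1078.1 m

1078.1


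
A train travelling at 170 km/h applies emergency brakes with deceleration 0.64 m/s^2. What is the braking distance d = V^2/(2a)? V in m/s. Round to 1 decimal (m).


Convert speed: V = 170 / 3.6 = 47.2222 m/s
V^2 = 2229.9383
d = 2229.9383 / (2 * 0.64)
d = 2229.9383 / 1.28
d = 1742.1 m

1742.1


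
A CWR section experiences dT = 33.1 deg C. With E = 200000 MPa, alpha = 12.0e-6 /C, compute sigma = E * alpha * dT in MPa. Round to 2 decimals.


sigma = E * alpha * dT
sigma = 200000 * 12.0e-6 * 33.1
sigma = 2.4 * 33.1
sigma = 79.44 MPa

79.44


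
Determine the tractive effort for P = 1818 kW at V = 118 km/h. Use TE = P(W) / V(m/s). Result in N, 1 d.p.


Convert: P = 1818 kW = 1818000 W
V = 118 / 3.6 = 32.7778 m/s
TE = 1818000 / 32.7778
TE = 55464.4 N

55464.4


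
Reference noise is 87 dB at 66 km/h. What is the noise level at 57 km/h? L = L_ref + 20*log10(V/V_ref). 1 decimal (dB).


V/V_ref = 57 / 66 = 0.863636
log10(0.863636) = -0.063669
20 * -0.063669 = -1.2734
L = 87 + -1.2734 = 85.7 dB

85.7


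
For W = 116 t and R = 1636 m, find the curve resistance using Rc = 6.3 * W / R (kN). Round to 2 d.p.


Rc = 6.3 * W / R
Rc = 6.3 * 116 / 1636
Rc = 730.8 / 1636
Rc = 0.45 kN

0.45


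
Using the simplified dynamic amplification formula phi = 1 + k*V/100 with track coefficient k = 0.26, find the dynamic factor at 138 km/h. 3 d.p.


phi = 1 + k * V / 100
phi = 1 + 0.26 * 138 / 100
phi = 1 + 0.3588
phi = 1.359

1.359


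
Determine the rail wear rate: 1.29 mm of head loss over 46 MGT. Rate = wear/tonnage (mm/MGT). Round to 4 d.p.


Wear rate = total wear / cumulative tonnage
Rate = 1.29 / 46
Rate = 0.0280 mm/MGT

0.0280


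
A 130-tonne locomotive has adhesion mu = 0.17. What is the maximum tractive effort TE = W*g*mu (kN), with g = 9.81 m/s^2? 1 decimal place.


TE_max = W * g * mu
TE_max = 130 * 9.81 * 0.17
TE_max = 1275.3 * 0.17
TE_max = 216.8 kN

216.8


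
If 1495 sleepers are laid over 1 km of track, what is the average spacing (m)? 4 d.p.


Spacing = 1000 m / number of sleepers
Spacing = 1000 / 1495
Spacing = 0.6689 m

0.6689


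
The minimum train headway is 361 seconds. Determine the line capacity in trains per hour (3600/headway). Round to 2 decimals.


Capacity = 3600 / headway
Capacity = 3600 / 361
Capacity = 9.97 trains/hour

9.97


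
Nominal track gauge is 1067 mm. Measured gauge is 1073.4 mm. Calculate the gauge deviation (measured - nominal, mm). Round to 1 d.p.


Deviation = measured - nominal
Deviation = 1073.4 - 1067
Deviation = 6.4 mm

6.4


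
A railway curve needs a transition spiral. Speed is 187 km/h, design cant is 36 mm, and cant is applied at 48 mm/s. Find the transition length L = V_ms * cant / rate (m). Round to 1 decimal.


Convert speed: V = 187 / 3.6 = 51.9444 m/s
L = 51.9444 * 36 / 48
L = 1870.0 / 48
L = 39.0 m

39.0


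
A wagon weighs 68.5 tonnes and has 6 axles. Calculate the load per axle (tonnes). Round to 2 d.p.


Load per axle = total weight / number of axles
Load = 68.5 / 6
Load = 11.42 tonnes

11.42


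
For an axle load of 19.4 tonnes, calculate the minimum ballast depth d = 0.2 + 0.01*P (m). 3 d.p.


d = 0.2 + 0.01 * 19.4
d = 0.2 + 0.194
d = 0.394 m

0.394


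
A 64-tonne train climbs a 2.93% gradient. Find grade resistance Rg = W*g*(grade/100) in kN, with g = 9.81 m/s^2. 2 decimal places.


Rg = W * 9.81 * grade / 100
Rg = 64 * 9.81 * 2.93 / 100
Rg = 627.84 * 0.0293
Rg = 18.40 kN

18.40


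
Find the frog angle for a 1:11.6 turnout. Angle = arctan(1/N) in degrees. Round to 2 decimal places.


1/N = 1/11.6 = 0.086207
angle = arctan(0.086207) = 0.085994 rad
angle = 0.085994 * 180/pi = 4.93 degrees

4.93


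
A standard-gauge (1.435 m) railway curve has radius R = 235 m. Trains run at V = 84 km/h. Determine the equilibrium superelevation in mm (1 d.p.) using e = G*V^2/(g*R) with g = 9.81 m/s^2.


Convert speed: V = 84 / 3.6 = 23.3333 m/s
Apply formula: e = 1.435 * 23.3333^2 / (9.81 * 235)
e = 1.435 * 544.4444 / 2305.35
e = 0.338898 m = 338.9 mm

338.9


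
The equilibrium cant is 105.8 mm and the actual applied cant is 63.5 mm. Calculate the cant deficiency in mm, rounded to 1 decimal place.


Cant deficiency = equilibrium cant - actual cant
CD = 105.8 - 63.5
CD = 42.3 mm

42.3


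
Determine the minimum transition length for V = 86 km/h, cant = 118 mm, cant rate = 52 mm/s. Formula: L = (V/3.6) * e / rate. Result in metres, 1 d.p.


Convert speed: V = 86 / 3.6 = 23.8889 m/s
L = 23.8889 * 118 / 52
L = 2818.8889 / 52
L = 54.2 m

54.2


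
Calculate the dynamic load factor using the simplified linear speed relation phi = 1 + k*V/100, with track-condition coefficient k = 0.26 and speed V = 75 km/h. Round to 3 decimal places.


phi = 1 + k * V / 100
phi = 1 + 0.26 * 75 / 100
phi = 1 + 0.195
phi = 1.195

1.195


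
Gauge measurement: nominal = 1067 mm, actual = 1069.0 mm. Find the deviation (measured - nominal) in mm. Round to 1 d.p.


Deviation = measured - nominal
Deviation = 1069.0 - 1067
Deviation = 2.0 mm

2.0


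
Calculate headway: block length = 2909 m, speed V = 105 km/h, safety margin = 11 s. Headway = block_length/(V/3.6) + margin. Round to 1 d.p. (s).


V = 105 / 3.6 = 29.1667 m/s
Block traversal time = 2909 / 29.1667 = 99.7371 s
Headway = 99.7371 + 11
Headway = 110.7 s

110.7


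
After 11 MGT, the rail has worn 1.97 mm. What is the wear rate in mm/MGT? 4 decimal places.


Wear rate = total wear / cumulative tonnage
Rate = 1.97 / 11
Rate = 0.1791 mm/MGT

0.1791


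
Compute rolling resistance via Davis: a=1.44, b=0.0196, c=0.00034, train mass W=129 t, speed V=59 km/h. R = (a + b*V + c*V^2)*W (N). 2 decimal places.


b*V = 0.0196 * 59 = 1.1564
c*V^2 = 0.00034 * 3481 = 1.18354
R_per_t = 1.44 + 1.1564 + 1.18354 = 3.77994 N/t
R_total = 3.77994 * 129 = 487.61 N

487.61


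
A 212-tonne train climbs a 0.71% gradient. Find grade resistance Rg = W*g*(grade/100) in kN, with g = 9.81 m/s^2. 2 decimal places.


Rg = W * 9.81 * grade / 100
Rg = 212 * 9.81 * 0.71 / 100
Rg = 2079.72 * 0.0071
Rg = 14.77 kN

14.77


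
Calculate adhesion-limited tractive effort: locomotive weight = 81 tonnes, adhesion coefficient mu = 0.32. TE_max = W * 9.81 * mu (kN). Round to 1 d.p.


TE_max = W * g * mu
TE_max = 81 * 9.81 * 0.32
TE_max = 794.61 * 0.32
TE_max = 254.3 kN

254.3


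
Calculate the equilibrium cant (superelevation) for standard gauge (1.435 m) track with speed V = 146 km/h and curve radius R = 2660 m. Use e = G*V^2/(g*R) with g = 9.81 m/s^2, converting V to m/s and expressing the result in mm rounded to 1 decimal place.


Convert speed: V = 146 / 3.6 = 40.5556 m/s
Apply formula: e = 1.435 * 40.5556^2 / (9.81 * 2660)
e = 1.435 * 1644.7531 / 26094.6
e = 0.090449 m = 90.4 mm

90.4


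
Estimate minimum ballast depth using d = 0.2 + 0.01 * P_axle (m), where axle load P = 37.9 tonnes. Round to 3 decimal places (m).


d = 0.2 + 0.01 * 37.9
d = 0.2 + 0.379
d = 0.579 m

0.579


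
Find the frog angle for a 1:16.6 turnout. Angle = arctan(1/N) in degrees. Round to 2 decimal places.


1/N = 1/16.6 = 0.060241
angle = arctan(0.060241) = 0.060168 rad
angle = 0.060168 * 180/pi = 3.45 degrees

3.45


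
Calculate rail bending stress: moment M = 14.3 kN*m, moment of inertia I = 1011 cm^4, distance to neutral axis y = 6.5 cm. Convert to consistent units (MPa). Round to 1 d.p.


Convert units:
M = 14.3 kN*m = 14300000 N*mm
y = 6.5 cm = 65 mm
I = 1011 cm^4 = 10110000 mm^4
sigma = 14300000 * 65 / 10110000
sigma = 91.9 MPa

91.9


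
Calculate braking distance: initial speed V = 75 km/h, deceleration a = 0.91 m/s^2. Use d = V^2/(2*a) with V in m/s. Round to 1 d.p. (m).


Convert speed: V = 75 / 3.6 = 20.8333 m/s
V^2 = 434.0278
d = 434.0278 / (2 * 0.91)
d = 434.0278 / 1.82
d = 238.5 m

238.5


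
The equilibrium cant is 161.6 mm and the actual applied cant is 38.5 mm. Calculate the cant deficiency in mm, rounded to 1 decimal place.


Cant deficiency = equilibrium cant - actual cant
CD = 161.6 - 38.5
CD = 123.1 mm

123.1


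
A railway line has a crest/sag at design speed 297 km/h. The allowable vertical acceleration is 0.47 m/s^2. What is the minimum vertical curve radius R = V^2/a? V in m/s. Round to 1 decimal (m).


Convert speed: V = 297 / 3.6 = 82.5 m/s
V^2 = 6806.25 m^2/s^2
R_v = 6806.25 / 0.47
R_v = 14481.4 m

14481.4


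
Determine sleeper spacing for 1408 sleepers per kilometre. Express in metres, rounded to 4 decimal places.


Spacing = 1000 m / number of sleepers
Spacing = 1000 / 1408
Spacing = 0.7102 m

0.7102


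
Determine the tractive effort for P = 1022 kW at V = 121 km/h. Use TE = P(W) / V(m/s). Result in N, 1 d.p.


Convert: P = 1022 kW = 1022000 W
V = 121 / 3.6 = 33.6111 m/s
TE = 1022000 / 33.6111
TE = 30406.6 N

30406.6


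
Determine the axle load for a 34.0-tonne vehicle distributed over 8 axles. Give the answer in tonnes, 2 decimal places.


Load per axle = total weight / number of axles
Load = 34.0 / 8
Load = 4.25 tonnes

4.25


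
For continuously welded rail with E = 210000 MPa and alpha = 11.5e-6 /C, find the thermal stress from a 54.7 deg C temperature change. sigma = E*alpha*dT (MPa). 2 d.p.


sigma = E * alpha * dT
sigma = 210000 * 11.5e-6 * 54.7
sigma = 2.415 * 54.7
sigma = 132.10 MPa

132.10


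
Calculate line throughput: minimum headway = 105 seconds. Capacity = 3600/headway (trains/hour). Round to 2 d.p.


Capacity = 3600 / headway
Capacity = 3600 / 105
Capacity = 34.29 trains/hour

34.29


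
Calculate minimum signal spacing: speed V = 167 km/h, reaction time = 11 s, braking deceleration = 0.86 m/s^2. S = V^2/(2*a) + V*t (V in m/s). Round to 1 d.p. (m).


V = 167 / 3.6 = 46.3889 m/s
Braking distance = 46.3889^2 / (2*0.86) = 1251.1215 m
Sighting distance = 46.3889 * 11 = 510.2778 m
S = 1251.1215 + 510.2778 = 1761.4 m

1761.4


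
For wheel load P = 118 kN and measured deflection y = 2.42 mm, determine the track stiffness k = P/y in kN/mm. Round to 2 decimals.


Track stiffness k = P / y
k = 118 / 2.42
k = 48.76 kN/mm

48.76


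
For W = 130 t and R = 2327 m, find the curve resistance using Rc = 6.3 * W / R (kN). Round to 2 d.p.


Rc = 6.3 * W / R
Rc = 6.3 * 130 / 2327
Rc = 819.0 / 2327
Rc = 0.35 kN

0.35


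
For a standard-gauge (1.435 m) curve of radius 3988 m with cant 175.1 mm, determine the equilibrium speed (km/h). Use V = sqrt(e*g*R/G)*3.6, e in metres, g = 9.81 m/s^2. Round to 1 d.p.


Convert cant: e = 175.1 mm = 0.1751 m
V_ms = sqrt(0.1751 * 9.81 * 3988 / 1.435)
V_ms = sqrt(4773.736047) = 69.0922 m/s
V = 69.0922 * 3.6 = 248.7 km/h

248.7


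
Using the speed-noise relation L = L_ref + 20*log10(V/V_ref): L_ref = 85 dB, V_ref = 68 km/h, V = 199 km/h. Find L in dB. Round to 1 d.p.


V/V_ref = 199 / 68 = 2.926471
log10(2.926471) = 0.466344
20 * 0.466344 = 9.3269
L = 85 + 9.3269 = 94.3 dB

94.3


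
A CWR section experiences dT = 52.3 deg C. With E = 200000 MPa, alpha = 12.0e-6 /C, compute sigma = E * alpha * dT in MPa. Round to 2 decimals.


sigma = E * alpha * dT
sigma = 200000 * 12.0e-6 * 52.3
sigma = 2.4 * 52.3
sigma = 125.52 MPa

125.52


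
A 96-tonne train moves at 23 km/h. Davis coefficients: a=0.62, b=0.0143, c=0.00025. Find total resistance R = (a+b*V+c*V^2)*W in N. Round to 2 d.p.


b*V = 0.0143 * 23 = 0.3289
c*V^2 = 0.00025 * 529 = 0.13225
R_per_t = 0.62 + 0.3289 + 0.13225 = 1.08115 N/t
R_total = 1.08115 * 96 = 103.79 N

103.79


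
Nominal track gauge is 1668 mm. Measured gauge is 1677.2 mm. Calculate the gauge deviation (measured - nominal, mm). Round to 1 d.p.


Deviation = measured - nominal
Deviation = 1677.2 - 1668
Deviation = 9.2 mm

9.2


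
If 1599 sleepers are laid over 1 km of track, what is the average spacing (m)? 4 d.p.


Spacing = 1000 m / number of sleepers
Spacing = 1000 / 1599
Spacing = 0.6254 m

0.6254


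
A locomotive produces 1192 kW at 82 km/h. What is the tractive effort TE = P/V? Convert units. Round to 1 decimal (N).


Convert: P = 1192 kW = 1192000 W
V = 82 / 3.6 = 22.7778 m/s
TE = 1192000 / 22.7778
TE = 52331.7 N

52331.7


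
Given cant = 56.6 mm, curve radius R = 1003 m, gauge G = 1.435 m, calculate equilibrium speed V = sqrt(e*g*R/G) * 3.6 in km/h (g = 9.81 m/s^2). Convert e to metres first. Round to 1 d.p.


Convert cant: e = 56.6 mm = 0.0566 m
V_ms = sqrt(0.0566 * 9.81 * 1003 / 1.435)
V_ms = sqrt(388.091803) = 19.7 m/s
V = 19.7 * 3.6 = 70.9 km/h

70.9


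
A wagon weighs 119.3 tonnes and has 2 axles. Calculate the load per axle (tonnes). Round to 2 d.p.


Load per axle = total weight / number of axles
Load = 119.3 / 2
Load = 59.65 tonnes

59.65


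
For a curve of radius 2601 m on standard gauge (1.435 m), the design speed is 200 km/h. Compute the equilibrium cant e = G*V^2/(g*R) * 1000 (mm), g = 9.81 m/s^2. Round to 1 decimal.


Convert speed: V = 200 / 3.6 = 55.5556 m/s
Apply formula: e = 1.435 * 55.5556^2 / (9.81 * 2601)
e = 1.435 * 3086.4198 / 25515.81
e = 0.173579 m = 173.6 mm

173.6


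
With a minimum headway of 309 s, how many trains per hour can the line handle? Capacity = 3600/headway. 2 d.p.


Capacity = 3600 / headway
Capacity = 3600 / 309
Capacity = 11.65 trains/hour

11.65


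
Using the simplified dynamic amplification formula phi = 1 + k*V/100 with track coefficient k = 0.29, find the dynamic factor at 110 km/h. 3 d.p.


phi = 1 + k * V / 100
phi = 1 + 0.29 * 110 / 100
phi = 1 + 0.319
phi = 1.319

1.319


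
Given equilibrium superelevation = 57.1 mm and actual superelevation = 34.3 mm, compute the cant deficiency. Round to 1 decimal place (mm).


Cant deficiency = equilibrium cant - actual cant
CD = 57.1 - 34.3
CD = 22.8 mm

22.8


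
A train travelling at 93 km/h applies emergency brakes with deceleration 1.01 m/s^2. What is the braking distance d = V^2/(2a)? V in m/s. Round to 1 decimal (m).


Convert speed: V = 93 / 3.6 = 25.8333 m/s
V^2 = 667.3611
d = 667.3611 / (2 * 1.01)
d = 667.3611 / 2.02
d = 330.4 m

330.4


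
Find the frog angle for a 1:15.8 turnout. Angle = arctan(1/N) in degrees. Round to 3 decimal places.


1/N = 1/15.8 = 0.063291
angle = arctan(0.063291) = 0.063207 rad
angle = 0.063207 * 180/pi = 3.621 degrees

3.621


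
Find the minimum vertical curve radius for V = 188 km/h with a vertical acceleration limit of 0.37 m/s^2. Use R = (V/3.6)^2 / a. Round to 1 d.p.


Convert speed: V = 188 / 3.6 = 52.2222 m/s
V^2 = 2727.1605 m^2/s^2
R_v = 2727.1605 / 0.37
R_v = 7370.7 m

7370.7


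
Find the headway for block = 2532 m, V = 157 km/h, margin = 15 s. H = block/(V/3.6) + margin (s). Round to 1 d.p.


V = 157 / 3.6 = 43.6111 m/s
Block traversal time = 2532 / 43.6111 = 58.0586 s
Headway = 58.0586 + 15
Headway = 73.1 s

73.1


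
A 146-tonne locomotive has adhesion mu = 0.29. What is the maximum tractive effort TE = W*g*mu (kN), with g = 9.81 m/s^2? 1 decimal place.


TE_max = W * g * mu
TE_max = 146 * 9.81 * 0.29
TE_max = 1432.26 * 0.29
TE_max = 415.4 kN

415.4


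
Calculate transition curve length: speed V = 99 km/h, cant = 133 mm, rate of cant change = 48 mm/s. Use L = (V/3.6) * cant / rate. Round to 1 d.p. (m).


Convert speed: V = 99 / 3.6 = 27.5 m/s
L = 27.5 * 133 / 48
L = 3657.5 / 48
L = 76.2 m

76.2


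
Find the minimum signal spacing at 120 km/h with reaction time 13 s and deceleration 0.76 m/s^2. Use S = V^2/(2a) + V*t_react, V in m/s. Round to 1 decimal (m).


V = 120 / 3.6 = 33.3333 m/s
Braking distance = 33.3333^2 / (2*0.76) = 730.9942 m
Sighting distance = 33.3333 * 13 = 433.3333 m
S = 730.9942 + 433.3333 = 1164.3 m

1164.3


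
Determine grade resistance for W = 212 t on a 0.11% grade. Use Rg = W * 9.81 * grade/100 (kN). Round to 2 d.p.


Rg = W * 9.81 * grade / 100
Rg = 212 * 9.81 * 0.11 / 100
Rg = 2079.72 * 0.0011
Rg = 2.29 kN

2.29


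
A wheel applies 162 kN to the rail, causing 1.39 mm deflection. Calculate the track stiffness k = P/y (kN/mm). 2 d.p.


Track stiffness k = P / y
k = 162 / 1.39
k = 116.55 kN/mm

116.55


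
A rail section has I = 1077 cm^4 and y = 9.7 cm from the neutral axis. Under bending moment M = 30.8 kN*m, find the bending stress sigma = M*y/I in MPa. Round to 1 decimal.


Convert units:
M = 30.8 kN*m = 30800000 N*mm
y = 9.7 cm = 97 mm
I = 1077 cm^4 = 10770000 mm^4
sigma = 30800000 * 97 / 10770000
sigma = 277.4 MPa

277.4


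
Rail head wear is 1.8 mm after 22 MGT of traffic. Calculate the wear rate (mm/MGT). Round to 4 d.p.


Wear rate = total wear / cumulative tonnage
Rate = 1.8 / 22
Rate = 0.0818 mm/MGT

0.0818


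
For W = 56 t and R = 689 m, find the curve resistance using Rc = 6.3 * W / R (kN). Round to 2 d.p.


Rc = 6.3 * W / R
Rc = 6.3 * 56 / 689
Rc = 352.8 / 689
Rc = 0.51 kN

0.51


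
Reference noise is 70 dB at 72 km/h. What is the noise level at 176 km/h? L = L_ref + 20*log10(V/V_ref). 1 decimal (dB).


V/V_ref = 176 / 72 = 2.444444
log10(2.444444) = 0.38818
20 * 0.38818 = 7.7636
L = 70 + 7.7636 = 77.8 dB

77.8


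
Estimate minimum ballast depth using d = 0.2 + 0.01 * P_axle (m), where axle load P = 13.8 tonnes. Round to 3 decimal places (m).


d = 0.2 + 0.01 * 13.8
d = 0.2 + 0.138
d = 0.338 m

0.338


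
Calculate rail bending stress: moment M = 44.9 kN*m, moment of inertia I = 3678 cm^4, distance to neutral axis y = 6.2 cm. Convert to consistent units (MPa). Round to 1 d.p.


Convert units:
M = 44.9 kN*m = 44900000 N*mm
y = 6.2 cm = 62 mm
I = 3678 cm^4 = 36780000 mm^4
sigma = 44900000 * 62 / 36780000
sigma = 75.7 MPa

75.7


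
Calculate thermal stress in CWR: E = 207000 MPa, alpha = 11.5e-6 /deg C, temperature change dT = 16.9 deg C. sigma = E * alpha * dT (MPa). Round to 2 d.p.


sigma = E * alpha * dT
sigma = 207000 * 11.5e-6 * 16.9
sigma = 2.3805 * 16.9
sigma = 40.23 MPa

40.23


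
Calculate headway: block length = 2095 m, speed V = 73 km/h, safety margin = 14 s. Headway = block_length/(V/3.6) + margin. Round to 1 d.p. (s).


V = 73 / 3.6 = 20.2778 m/s
Block traversal time = 2095 / 20.2778 = 103.3151 s
Headway = 103.3151 + 14
Headway = 117.3 s

117.3


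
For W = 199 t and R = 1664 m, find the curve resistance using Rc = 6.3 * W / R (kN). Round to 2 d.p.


Rc = 6.3 * W / R
Rc = 6.3 * 199 / 1664
Rc = 1253.7 / 1664
Rc = 0.75 kN

0.75


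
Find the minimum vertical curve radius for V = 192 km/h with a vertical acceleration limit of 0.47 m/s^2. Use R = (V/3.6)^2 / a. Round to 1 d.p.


Convert speed: V = 192 / 3.6 = 53.3333 m/s
V^2 = 2844.4444 m^2/s^2
R_v = 2844.4444 / 0.47
R_v = 6052.0 m

6052.0


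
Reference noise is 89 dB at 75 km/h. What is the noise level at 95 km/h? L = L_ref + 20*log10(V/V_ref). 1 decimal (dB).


V/V_ref = 95 / 75 = 1.266667
log10(1.266667) = 0.102662
20 * 0.102662 = 2.0532
L = 89 + 2.0532 = 91.1 dB

91.1


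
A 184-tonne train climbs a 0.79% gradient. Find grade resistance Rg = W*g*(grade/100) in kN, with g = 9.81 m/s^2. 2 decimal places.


Rg = W * 9.81 * grade / 100
Rg = 184 * 9.81 * 0.79 / 100
Rg = 1805.04 * 0.0079
Rg = 14.26 kN

14.26


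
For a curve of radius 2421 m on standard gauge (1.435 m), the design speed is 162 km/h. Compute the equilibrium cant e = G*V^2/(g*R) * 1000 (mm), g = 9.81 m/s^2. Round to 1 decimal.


Convert speed: V = 162 / 3.6 = 45.0 m/s
Apply formula: e = 1.435 * 45.0^2 / (9.81 * 2421)
e = 1.435 * 2025.0 / 23750.01
e = 0.122353 m = 122.4 mm

122.4


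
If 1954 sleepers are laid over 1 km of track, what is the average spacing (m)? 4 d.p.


Spacing = 1000 m / number of sleepers
Spacing = 1000 / 1954
Spacing = 0.5118 m

0.5118


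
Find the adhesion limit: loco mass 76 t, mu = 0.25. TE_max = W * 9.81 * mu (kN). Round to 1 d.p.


TE_max = W * g * mu
TE_max = 76 * 9.81 * 0.25
TE_max = 745.56 * 0.25
TE_max = 186.4 kN

186.4


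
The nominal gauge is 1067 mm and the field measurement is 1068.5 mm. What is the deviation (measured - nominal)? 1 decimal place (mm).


Deviation = measured - nominal
Deviation = 1068.5 - 1067
Deviation = 1.5 mm

1.5


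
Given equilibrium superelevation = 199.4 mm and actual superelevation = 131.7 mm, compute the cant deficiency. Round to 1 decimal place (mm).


Cant deficiency = equilibrium cant - actual cant
CD = 199.4 - 131.7
CD = 67.7 mm

67.7


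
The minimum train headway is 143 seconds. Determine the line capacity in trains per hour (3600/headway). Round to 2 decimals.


Capacity = 3600 / headway
Capacity = 3600 / 143
Capacity = 25.17 trains/hour

25.17


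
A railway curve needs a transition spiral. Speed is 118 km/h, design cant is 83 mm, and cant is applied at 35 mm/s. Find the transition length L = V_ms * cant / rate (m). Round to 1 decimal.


Convert speed: V = 118 / 3.6 = 32.7778 m/s
L = 32.7778 * 83 / 35
L = 2720.5556 / 35
L = 77.7 m

77.7


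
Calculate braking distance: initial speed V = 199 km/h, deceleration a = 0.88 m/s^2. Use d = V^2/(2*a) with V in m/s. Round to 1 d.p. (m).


Convert speed: V = 199 / 3.6 = 55.2778 m/s
V^2 = 3055.6327
d = 3055.6327 / (2 * 0.88)
d = 3055.6327 / 1.76
d = 1736.2 m

1736.2


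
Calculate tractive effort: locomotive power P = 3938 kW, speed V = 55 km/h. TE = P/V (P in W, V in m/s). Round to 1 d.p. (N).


Convert: P = 3938 kW = 3938000 W
V = 55 / 3.6 = 15.2778 m/s
TE = 3938000 / 15.2778
TE = 257760.0 N

257760.0


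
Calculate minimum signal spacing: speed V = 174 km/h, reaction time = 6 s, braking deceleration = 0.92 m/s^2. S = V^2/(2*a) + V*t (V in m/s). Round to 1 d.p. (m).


V = 174 / 3.6 = 48.3333 m/s
Braking distance = 48.3333^2 / (2*0.92) = 1269.6256 m
Sighting distance = 48.3333 * 6 = 290.0 m
S = 1269.6256 + 290.0 = 1559.6 m

1559.6


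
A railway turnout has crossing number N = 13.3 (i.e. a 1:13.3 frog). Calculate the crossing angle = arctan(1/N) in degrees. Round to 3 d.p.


1/N = 1/13.3 = 0.075188
angle = arctan(0.075188) = 0.075047 rad
angle = 0.075047 * 180/pi = 4.300 degrees

4.300


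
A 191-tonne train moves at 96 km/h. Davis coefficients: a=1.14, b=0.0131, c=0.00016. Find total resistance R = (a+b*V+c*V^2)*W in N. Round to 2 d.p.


b*V = 0.0131 * 96 = 1.2576
c*V^2 = 0.00016 * 9216 = 1.47456
R_per_t = 1.14 + 1.2576 + 1.47456 = 3.87216 N/t
R_total = 3.87216 * 191 = 739.58 N

739.58


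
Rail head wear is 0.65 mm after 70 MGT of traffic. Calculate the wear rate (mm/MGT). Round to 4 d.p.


Wear rate = total wear / cumulative tonnage
Rate = 0.65 / 70
Rate = 0.0093 mm/MGT

0.0093


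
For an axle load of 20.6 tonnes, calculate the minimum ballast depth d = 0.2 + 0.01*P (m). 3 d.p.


d = 0.2 + 0.01 * 20.6
d = 0.2 + 0.206
d = 0.406 m

0.406


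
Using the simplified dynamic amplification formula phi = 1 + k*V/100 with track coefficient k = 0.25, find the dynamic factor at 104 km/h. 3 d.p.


phi = 1 + k * V / 100
phi = 1 + 0.25 * 104 / 100
phi = 1 + 0.26
phi = 1.260

1.260


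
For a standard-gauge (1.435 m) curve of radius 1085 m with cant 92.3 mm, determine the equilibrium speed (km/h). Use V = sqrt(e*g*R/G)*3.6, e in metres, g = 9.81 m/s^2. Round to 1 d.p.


Convert cant: e = 92.3 mm = 0.0923 m
V_ms = sqrt(0.0923 * 9.81 * 1085 / 1.435)
V_ms = sqrt(684.618366) = 26.1652 m/s
V = 26.1652 * 3.6 = 94.2 km/h

94.2


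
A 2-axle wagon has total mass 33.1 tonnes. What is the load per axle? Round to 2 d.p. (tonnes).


Load per axle = total weight / number of axles
Load = 33.1 / 2
Load = 16.55 tonnes

16.55


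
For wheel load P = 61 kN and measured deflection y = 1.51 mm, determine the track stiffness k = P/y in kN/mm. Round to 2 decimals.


Track stiffness k = P / y
k = 61 / 1.51
k = 40.40 kN/mm

40.40


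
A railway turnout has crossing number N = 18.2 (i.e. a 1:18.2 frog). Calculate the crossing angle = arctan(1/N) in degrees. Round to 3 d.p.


1/N = 1/18.2 = 0.054945
angle = arctan(0.054945) = 0.05489 rad
angle = 0.05489 * 180/pi = 3.145 degrees

3.145


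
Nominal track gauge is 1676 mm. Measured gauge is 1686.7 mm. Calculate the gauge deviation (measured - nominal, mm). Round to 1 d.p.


Deviation = measured - nominal
Deviation = 1686.7 - 1676
Deviation = 10.7 mm

10.7


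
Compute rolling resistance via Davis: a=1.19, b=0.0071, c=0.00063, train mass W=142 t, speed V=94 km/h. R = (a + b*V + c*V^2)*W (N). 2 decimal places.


b*V = 0.0071 * 94 = 0.6674
c*V^2 = 0.00063 * 8836 = 5.56668
R_per_t = 1.19 + 0.6674 + 5.56668 = 7.42408 N/t
R_total = 7.42408 * 142 = 1054.22 N

1054.22


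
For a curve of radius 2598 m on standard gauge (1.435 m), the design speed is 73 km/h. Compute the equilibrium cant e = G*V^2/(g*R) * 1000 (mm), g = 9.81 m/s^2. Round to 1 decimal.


Convert speed: V = 73 / 3.6 = 20.2778 m/s
Apply formula: e = 1.435 * 20.2778^2 / (9.81 * 2598)
e = 1.435 * 411.1883 / 25486.38
e = 0.023152 m = 23.2 mm

23.2


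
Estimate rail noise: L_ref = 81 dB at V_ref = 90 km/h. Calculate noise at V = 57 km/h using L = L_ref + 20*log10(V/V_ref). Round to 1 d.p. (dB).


V/V_ref = 57 / 90 = 0.633333
log10(0.633333) = -0.198368
20 * -0.198368 = -3.9674
L = 81 + -3.9674 = 77.0 dB

77.0


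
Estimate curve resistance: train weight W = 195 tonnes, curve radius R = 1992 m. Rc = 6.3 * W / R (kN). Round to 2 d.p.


Rc = 6.3 * W / R
Rc = 6.3 * 195 / 1992
Rc = 1228.5 / 1992
Rc = 0.62 kN

0.62


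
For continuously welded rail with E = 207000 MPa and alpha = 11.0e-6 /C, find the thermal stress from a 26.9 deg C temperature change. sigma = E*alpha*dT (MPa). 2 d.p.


sigma = E * alpha * dT
sigma = 207000 * 11.0e-6 * 26.9
sigma = 2.277 * 26.9
sigma = 61.25 MPa

61.25


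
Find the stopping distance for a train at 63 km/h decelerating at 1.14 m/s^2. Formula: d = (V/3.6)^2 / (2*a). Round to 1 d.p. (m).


Convert speed: V = 63 / 3.6 = 17.5 m/s
V^2 = 306.25
d = 306.25 / (2 * 1.14)
d = 306.25 / 2.28
d = 134.3 m

134.3


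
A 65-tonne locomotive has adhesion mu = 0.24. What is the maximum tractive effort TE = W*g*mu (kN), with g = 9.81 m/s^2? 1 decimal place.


TE_max = W * g * mu
TE_max = 65 * 9.81 * 0.24
TE_max = 637.65 * 0.24
TE_max = 153.0 kN

153.0


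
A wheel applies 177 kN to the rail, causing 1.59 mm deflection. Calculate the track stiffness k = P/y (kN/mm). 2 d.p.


Track stiffness k = P / y
k = 177 / 1.59
k = 111.32 kN/mm

111.32


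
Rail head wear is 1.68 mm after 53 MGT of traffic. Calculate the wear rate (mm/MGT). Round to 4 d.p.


Wear rate = total wear / cumulative tonnage
Rate = 1.68 / 53
Rate = 0.0317 mm/MGT

0.0317


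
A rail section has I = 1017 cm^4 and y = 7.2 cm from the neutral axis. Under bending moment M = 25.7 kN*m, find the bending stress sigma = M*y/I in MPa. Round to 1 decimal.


Convert units:
M = 25.7 kN*m = 25700000 N*mm
y = 7.2 cm = 72 mm
I = 1017 cm^4 = 10170000 mm^4
sigma = 25700000 * 72 / 10170000
sigma = 181.9 MPa

181.9


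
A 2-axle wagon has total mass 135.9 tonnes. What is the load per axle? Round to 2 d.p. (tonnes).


Load per axle = total weight / number of axles
Load = 135.9 / 2
Load = 67.95 tonnes

67.95


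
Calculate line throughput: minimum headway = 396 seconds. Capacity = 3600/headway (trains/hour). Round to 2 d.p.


Capacity = 3600 / headway
Capacity = 3600 / 396
Capacity = 9.09 trains/hour

9.09


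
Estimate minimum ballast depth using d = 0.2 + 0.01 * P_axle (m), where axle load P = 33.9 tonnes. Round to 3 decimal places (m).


d = 0.2 + 0.01 * 33.9
d = 0.2 + 0.339
d = 0.539 m

0.539


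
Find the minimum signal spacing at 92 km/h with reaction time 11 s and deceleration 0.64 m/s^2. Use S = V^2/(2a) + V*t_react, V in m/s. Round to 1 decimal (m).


V = 92 / 3.6 = 25.5556 m/s
Braking distance = 25.5556^2 / (2*0.64) = 510.2238 m
Sighting distance = 25.5556 * 11 = 281.1111 m
S = 510.2238 + 281.1111 = 791.3 m

791.3


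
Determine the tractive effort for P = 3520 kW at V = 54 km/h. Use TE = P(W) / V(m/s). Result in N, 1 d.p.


Convert: P = 3520 kW = 3520000 W
V = 54 / 3.6 = 15.0 m/s
TE = 3520000 / 15.0
TE = 234666.7 N

234666.7


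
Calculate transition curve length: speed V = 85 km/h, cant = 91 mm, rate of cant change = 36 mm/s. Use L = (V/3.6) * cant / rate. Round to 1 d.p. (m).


Convert speed: V = 85 / 3.6 = 23.6111 m/s
L = 23.6111 * 91 / 36
L = 2148.6111 / 36
L = 59.7 m

59.7


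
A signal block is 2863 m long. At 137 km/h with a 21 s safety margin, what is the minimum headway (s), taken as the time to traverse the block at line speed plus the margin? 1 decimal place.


V = 137 / 3.6 = 38.0556 m/s
Block traversal time = 2863 / 38.0556 = 75.2321 s
Headway = 75.2321 + 21
Headway = 96.2 s

96.2


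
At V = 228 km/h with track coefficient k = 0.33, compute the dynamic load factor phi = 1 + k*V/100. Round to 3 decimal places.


phi = 1 + k * V / 100
phi = 1 + 0.33 * 228 / 100
phi = 1 + 0.7524
phi = 1.752

1.752


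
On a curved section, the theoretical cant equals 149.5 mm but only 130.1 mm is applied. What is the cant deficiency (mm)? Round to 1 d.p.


Cant deficiency = equilibrium cant - actual cant
CD = 149.5 - 130.1
CD = 19.4 mm

19.4


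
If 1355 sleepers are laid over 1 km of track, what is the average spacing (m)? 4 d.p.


Spacing = 1000 m / number of sleepers
Spacing = 1000 / 1355
Spacing = 0.7380 m

0.7380


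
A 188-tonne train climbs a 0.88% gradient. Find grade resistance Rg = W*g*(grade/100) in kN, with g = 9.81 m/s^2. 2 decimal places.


Rg = W * 9.81 * grade / 100
Rg = 188 * 9.81 * 0.88 / 100
Rg = 1844.28 * 0.0088
Rg = 16.23 kN

16.23


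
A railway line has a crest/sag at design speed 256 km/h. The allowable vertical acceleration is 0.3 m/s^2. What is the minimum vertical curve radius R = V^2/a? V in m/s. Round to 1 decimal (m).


Convert speed: V = 256 / 3.6 = 71.1111 m/s
V^2 = 5056.7901 m^2/s^2
R_v = 5056.7901 / 0.3
R_v = 16856.0 m

16856.0


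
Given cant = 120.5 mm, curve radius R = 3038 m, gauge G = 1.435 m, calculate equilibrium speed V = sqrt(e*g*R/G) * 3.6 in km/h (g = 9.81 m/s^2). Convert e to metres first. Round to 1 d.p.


Convert cant: e = 120.5 mm = 0.1205 m
V_ms = sqrt(0.1205 * 9.81 * 3038 / 1.435)
V_ms = sqrt(2502.60278) = 50.026 m/s
V = 50.026 * 3.6 = 180.1 km/h

180.1


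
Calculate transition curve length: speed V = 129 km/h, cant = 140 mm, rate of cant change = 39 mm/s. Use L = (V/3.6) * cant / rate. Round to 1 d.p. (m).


Convert speed: V = 129 / 3.6 = 35.8333 m/s
L = 35.8333 * 140 / 39
L = 5016.6667 / 39
L = 128.6 m

128.6


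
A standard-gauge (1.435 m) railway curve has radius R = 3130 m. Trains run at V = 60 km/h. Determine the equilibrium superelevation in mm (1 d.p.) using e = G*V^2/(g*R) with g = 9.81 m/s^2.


Convert speed: V = 60 / 3.6 = 16.6667 m/s
Apply formula: e = 1.435 * 16.6667^2 / (9.81 * 3130)
e = 1.435 * 277.7778 / 30705.3
e = 0.012982 m = 13.0 mm

13.0


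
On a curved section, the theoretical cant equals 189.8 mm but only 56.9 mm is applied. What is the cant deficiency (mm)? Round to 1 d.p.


Cant deficiency = equilibrium cant - actual cant
CD = 189.8 - 56.9
CD = 132.9 mm

132.9


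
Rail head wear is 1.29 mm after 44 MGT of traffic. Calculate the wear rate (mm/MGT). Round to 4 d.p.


Wear rate = total wear / cumulative tonnage
Rate = 1.29 / 44
Rate = 0.0293 mm/MGT

0.0293
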